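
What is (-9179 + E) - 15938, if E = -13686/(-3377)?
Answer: -84806423/3377 ≈ -25113.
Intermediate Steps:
E = 13686/3377 (E = -13686*(-1/3377) = 13686/3377 ≈ 4.0527)
(-9179 + E) - 15938 = (-9179 + 13686/3377) - 15938 = -30983797/3377 - 15938 = -84806423/3377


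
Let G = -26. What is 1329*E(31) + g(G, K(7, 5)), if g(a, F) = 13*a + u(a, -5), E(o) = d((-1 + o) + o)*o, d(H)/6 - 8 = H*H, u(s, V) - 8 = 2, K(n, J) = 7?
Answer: 921786098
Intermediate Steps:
u(s, V) = 10 (u(s, V) = 8 + 2 = 10)
d(H) = 48 + 6*H² (d(H) = 48 + 6*(H*H) = 48 + 6*H²)
E(o) = o*(48 + 6*(-1 + 2*o)²) (E(o) = (48 + 6*((-1 + o) + o)²)*o = (48 + 6*(-1 + 2*o)²)*o = o*(48 + 6*(-1 + 2*o)²))
g(a, F) = 10 + 13*a (g(a, F) = 13*a + 10 = 10 + 13*a)
1329*E(31) + g(G, K(7, 5)) = 1329*(6*31*(8 + (-1 + 2*31)²)) + (10 + 13*(-26)) = 1329*(6*31*(8 + (-1 + 62)²)) + (10 - 338) = 1329*(6*31*(8 + 61²)) - 328 = 1329*(6*31*(8 + 3721)) - 328 = 1329*(6*31*3729) - 328 = 1329*693594 - 328 = 921786426 - 328 = 921786098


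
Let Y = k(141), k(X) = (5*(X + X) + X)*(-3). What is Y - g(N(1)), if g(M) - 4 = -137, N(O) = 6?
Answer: -4520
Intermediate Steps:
k(X) = -33*X (k(X) = (5*(2*X) + X)*(-3) = (10*X + X)*(-3) = (11*X)*(-3) = -33*X)
g(M) = -133 (g(M) = 4 - 137 = -133)
Y = -4653 (Y = -33*141 = -4653)
Y - g(N(1)) = -4653 - 1*(-133) = -4653 + 133 = -4520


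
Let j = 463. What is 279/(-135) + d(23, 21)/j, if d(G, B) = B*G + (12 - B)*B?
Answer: -9943/6945 ≈ -1.4317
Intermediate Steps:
d(G, B) = B*G + B*(12 - B)
279/(-135) + d(23, 21)/j = 279/(-135) + (21*(12 + 23 - 1*21))/463 = 279*(-1/135) + (21*(12 + 23 - 21))*(1/463) = -31/15 + (21*14)*(1/463) = -31/15 + 294*(1/463) = -31/15 + 294/463 = -9943/6945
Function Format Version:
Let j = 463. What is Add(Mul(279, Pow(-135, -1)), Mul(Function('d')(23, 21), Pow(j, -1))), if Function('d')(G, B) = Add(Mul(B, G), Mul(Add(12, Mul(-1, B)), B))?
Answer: Rational(-9943, 6945) ≈ -1.4317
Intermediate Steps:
Function('d')(G, B) = Add(Mul(B, G), Mul(B, Add(12, Mul(-1, B))))
Add(Mul(279, Pow(-135, -1)), Mul(Function('d')(23, 21), Pow(j, -1))) = Add(Mul(279, Pow(-135, -1)), Mul(Mul(21, Add(12, 23, Mul(-1, 21))), Pow(463, -1))) = Add(Mul(279, Rational(-1, 135)), Mul(Mul(21, Add(12, 23, -21)), Rational(1, 463))) = Add(Rational(-31, 15), Mul(Mul(21, 14), Rational(1, 463))) = Add(Rational(-31, 15), Mul(294, Rational(1, 463))) = Add(Rational(-31, 15), Rational(294, 463)) = Rational(-9943, 6945)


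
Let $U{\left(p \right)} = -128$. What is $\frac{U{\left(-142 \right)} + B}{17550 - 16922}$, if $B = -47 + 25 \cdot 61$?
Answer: $\frac{675}{314} \approx 2.1497$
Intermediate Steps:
$B = 1478$ ($B = -47 + 1525 = 1478$)
$\frac{U{\left(-142 \right)} + B}{17550 - 16922} = \frac{-128 + 1478}{17550 - 16922} = \frac{1350}{628} = 1350 \cdot \frac{1}{628} = \frac{675}{314}$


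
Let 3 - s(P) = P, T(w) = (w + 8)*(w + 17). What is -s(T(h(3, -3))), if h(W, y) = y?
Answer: 67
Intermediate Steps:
T(w) = (8 + w)*(17 + w)
s(P) = 3 - P
-s(T(h(3, -3))) = -(3 - (136 + (-3)² + 25*(-3))) = -(3 - (136 + 9 - 75)) = -(3 - 1*70) = -(3 - 70) = -1*(-67) = 67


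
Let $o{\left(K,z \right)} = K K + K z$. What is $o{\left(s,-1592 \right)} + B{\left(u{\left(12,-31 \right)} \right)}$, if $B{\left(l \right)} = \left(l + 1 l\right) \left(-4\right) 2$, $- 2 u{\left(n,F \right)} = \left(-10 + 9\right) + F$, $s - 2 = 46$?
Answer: $-74368$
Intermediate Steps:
$s = 48$ ($s = 2 + 46 = 48$)
$u{\left(n,F \right)} = \frac{1}{2} - \frac{F}{2}$ ($u{\left(n,F \right)} = - \frac{\left(-10 + 9\right) + F}{2} = - \frac{-1 + F}{2} = \frac{1}{2} - \frac{F}{2}$)
$o{\left(K,z \right)} = K^{2} + K z$
$B{\left(l \right)} = - 16 l$ ($B{\left(l \right)} = \left(l + l\right) \left(-4\right) 2 = 2 l \left(-4\right) 2 = - 8 l 2 = - 16 l$)
$o{\left(s,-1592 \right)} + B{\left(u{\left(12,-31 \right)} \right)} = 48 \left(48 - 1592\right) - 16 \left(\frac{1}{2} - - \frac{31}{2}\right) = 48 \left(-1544\right) - 16 \left(\frac{1}{2} + \frac{31}{2}\right) = -74112 - 256 = -74368$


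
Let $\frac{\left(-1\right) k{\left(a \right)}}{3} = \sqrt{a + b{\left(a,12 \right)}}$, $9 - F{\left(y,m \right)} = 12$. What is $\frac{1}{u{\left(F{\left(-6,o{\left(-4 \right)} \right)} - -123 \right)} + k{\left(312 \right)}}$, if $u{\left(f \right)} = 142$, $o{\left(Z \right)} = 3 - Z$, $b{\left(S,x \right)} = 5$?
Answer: $\frac{142}{17311} + \frac{3 \sqrt{317}}{17311} \approx 0.011288$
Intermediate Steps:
$F{\left(y,m \right)} = -3$ ($F{\left(y,m \right)} = 9 - 12 = -3$)
$k{\left(a \right)} = - 3 \sqrt{5 + a}$ ($k{\left(a \right)} = - 3 \sqrt{a + 5} = - 3 \sqrt{5 + a}$)
$\frac{1}{u{\left(F{\left(-6,o{\left(-4 \right)} \right)} - -123 \right)} + k{\left(312 \right)}} = \frac{1}{142 - 3 \sqrt{5 + 312}} = \frac{1}{142 - 3 \sqrt{317}}$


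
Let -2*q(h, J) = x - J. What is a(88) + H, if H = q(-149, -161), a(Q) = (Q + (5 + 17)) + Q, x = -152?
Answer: 387/2 ≈ 193.50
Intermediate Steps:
a(Q) = 22 + 2*Q (a(Q) = (Q + 22) + Q = (22 + Q) + Q = 22 + 2*Q)
q(h, J) = 76 + J/2 (q(h, J) = -(-152 - J)/2 = 76 + J/2)
H = -9/2 (H = 76 + (½)*(-161) = 76 - 161/2 = -9/2 ≈ -4.5000)
a(88) + H = (22 + 2*88) - 9/2 = (22 + 176) - 9/2 = 198 - 9/2 = 387/2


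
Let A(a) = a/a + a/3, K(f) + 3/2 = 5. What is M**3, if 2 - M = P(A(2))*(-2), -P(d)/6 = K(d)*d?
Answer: -314432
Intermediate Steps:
K(f) = 7/2 (K(f) = -3/2 + 5 = 7/2)
A(a) = 1 + a/3 (A(a) = 1 + a*(1/3) = 1 + a/3)
P(d) = -21*d
M = -68 (M = 2 - (-21*(1 + (1/3)*2))*(-2) = 2 - (-21*(1 + 2/3))*(-2) = 2 - (-21*5/3)*(-2) = 2 - (-35)*(-2) = 2 - 1*70 = 2 - 70 = -68)
M**3 = (-68)**3 = -314432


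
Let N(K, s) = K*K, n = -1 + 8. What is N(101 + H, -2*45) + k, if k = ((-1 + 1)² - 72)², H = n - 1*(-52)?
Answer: 30784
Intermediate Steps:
n = 7
H = 59 (H = 7 - 1*(-52) = 7 + 52 = 59)
k = 5184 (k = (0² - 72)² = (0 - 72)² = (-72)² = 5184)
N(K, s) = K²
N(101 + H, -2*45) + k = (101 + 59)² + 5184 = 160² + 5184 = 25600 + 5184 = 30784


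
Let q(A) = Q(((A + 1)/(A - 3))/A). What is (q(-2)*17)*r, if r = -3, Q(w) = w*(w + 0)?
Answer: -51/100 ≈ -0.51000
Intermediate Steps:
Q(w) = w² (Q(w) = w*w = w²)
q(A) = (1 + A)²/(A²*(-3 + A)²) (q(A) = (((A + 1)/(A - 3))/A)² = (((1 + A)/(-3 + A))/A)² = ((1 + A)/(A*(-3 + A)))² = (1 + A)²/(A²*(-3 + A)²))
(q(-2)*17)*r = (((1 - 2)²/((-2)²*(-3 - 2)²))*17)*(-3) = (((¼)*(-1)²/(-5)²)*17)*(-3) = (((¼)*1*(1/25))*17)*(-3) = ((1/100)*17)*(-3) = (17/100)*(-3) = -51/100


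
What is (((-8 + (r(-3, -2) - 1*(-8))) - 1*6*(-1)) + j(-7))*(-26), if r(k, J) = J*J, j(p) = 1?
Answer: -286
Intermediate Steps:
r(k, J) = J**2
(((-8 + (r(-3, -2) - 1*(-8))) - 1*6*(-1)) + j(-7))*(-26) = (((-8 + ((-2)**2 - 1*(-8))) - 1*6*(-1)) + 1)*(-26) = (((-8 + (4 + 8)) - 6*(-1)) + 1)*(-26) = (((-8 + 12) + 6) + 1)*(-26) = ((4 + 6) + 1)*(-26) = (10 + 1)*(-26) = 11*(-26) = -286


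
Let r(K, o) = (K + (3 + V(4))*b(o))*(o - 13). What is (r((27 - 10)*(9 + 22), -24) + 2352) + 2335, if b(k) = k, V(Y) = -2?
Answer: -13924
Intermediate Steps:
r(K, o) = (-13 + o)*(K + o) (r(K, o) = (K + (3 - 2)*o)*(o - 13) = (K + 1*o)*(-13 + o) = (K + o)*(-13 + o) = (-13 + o)*(K + o))
(r((27 - 10)*(9 + 22), -24) + 2352) + 2335 = (((-24)² - 13*(27 - 10)*(9 + 22) - 13*(-24) + ((27 - 10)*(9 + 22))*(-24)) + 2352) + 2335 = ((576 - 221*31 + 312 + (17*31)*(-24)) + 2352) + 2335 = ((576 - 13*527 + 312 + 527*(-24)) + 2352) + 2335 = ((576 - 6851 + 312 - 12648) + 2352) + 2335 = (-18611 + 2352) + 2335 = -16259 + 2335 = -13924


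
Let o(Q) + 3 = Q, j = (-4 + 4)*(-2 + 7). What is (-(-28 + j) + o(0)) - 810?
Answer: -785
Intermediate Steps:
j = 0 (j = 0*5 = 0)
o(Q) = -3 + Q
(-(-28 + j) + o(0)) - 810 = (-(-28 + 0) + (-3 + 0)) - 810 = (-1*(-28) - 3) - 810 = (28 - 3) - 810 = 25 - 810 = -785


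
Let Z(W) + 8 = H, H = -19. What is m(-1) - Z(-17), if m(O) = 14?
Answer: 41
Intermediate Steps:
Z(W) = -27 (Z(W) = -8 - 19 = -27)
m(-1) - Z(-17) = 14 - 1*(-27) = 14 + 27 = 41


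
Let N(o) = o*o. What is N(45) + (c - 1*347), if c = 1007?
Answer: 2685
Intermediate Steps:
N(o) = o**2
N(45) + (c - 1*347) = 45**2 + (1007 - 1*347) = 2025 + (1007 - 347) = 2025 + 660 = 2685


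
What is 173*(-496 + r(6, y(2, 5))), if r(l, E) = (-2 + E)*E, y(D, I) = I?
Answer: -83213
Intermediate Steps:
r(l, E) = E*(-2 + E)
173*(-496 + r(6, y(2, 5))) = 173*(-496 + 5*(-2 + 5)) = 173*(-496 + 5*3) = 173*(-496 + 15) = 173*(-481) = -83213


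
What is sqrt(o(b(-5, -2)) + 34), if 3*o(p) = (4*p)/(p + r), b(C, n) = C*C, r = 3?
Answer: sqrt(15519)/21 ≈ 5.9322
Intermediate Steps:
b(C, n) = C**2
o(p) = 4*p/(3*(3 + p)) (o(p) = ((4*p)/(p + 3))/3 = ((4*p)/(3 + p))/3 = (4*p/(3 + p))/3 = 4*p/(3*(3 + p)))
sqrt(o(b(-5, -2)) + 34) = sqrt((4/3)*(-5)**2/(3 + (-5)**2) + 34) = sqrt((4/3)*25/(3 + 25) + 34) = sqrt((4/3)*25/28 + 34) = sqrt((4/3)*25*(1/28) + 34) = sqrt(25/21 + 34) = sqrt(739/21) = sqrt(15519)/21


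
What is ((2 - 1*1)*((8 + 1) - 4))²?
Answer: 25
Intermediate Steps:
((2 - 1*1)*((8 + 1) - 4))² = ((2 - 1)*(9 - 4))² = (1*5)² = 5² = 25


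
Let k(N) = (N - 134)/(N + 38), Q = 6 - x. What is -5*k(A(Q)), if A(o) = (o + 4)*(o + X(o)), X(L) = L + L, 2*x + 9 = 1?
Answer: -715/229 ≈ -3.1223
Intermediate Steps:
x = -4 (x = -9/2 + (½)*1 = -9/2 + ½ = -4)
Q = 10 (Q = 6 - 1*(-4) = 6 + 4 = 10)
X(L) = 2*L
A(o) = 3*o*(4 + o) (A(o) = (o + 4)*(o + 2*o) = (4 + o)*(3*o) = 3*o*(4 + o))
k(N) = (-134 + N)/(38 + N)
-5*k(A(Q)) = -5*(-134 + 3*10*(4 + 10))/(38 + 3*10*(4 + 10)) = -5*(-134 + 3*10*14)/(38 + 3*10*14) = -5*(-134 + 420)/(38 + 420) = -5*286/458 = -5*143/229 = -715/229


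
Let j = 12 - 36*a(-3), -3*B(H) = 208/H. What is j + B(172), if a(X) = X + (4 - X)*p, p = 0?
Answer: 15428/129 ≈ 119.60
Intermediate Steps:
B(H) = -208/(3*H)
a(X) = X (a(X) = X + (4 - X)*0 = X + 0 = X)
j = 120 (j = 12 - 36*(-3) = 12 + 108 = 120)
j + B(172) = 120 - 208/3/172 = 120 - 208/3*1/172 = 120 - 52/129 = 15428/129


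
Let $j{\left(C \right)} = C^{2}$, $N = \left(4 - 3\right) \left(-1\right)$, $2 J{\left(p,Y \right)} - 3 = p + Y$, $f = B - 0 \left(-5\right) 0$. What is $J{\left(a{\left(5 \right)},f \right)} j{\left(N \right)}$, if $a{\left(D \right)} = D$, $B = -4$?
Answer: $2$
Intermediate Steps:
$f = -4$ ($f = -4 - 0 \left(-5\right) 0 = -4 - 0 \cdot 0 = -4 - 0 = -4 + 0 = -4$)
$J{\left(p,Y \right)} = \frac{3}{2} + \frac{Y}{2} + \frac{p}{2}$ ($J{\left(p,Y \right)} = \frac{3}{2} + \frac{p + Y}{2} = \frac{3}{2} + \frac{Y + p}{2} = \frac{3}{2} + \left(\frac{Y}{2} + \frac{p}{2}\right) = \frac{3}{2} + \frac{Y}{2} + \frac{p}{2}$)
$N = -1$ ($N = 1 \left(-1\right) = -1$)
$J{\left(a{\left(5 \right)},f \right)} j{\left(N \right)} = \left(\frac{3}{2} + \frac{1}{2} \left(-4\right) + \frac{1}{2} \cdot 5\right) \left(-1\right)^{2} = \left(\frac{3}{2} - 2 + \frac{5}{2}\right) 1 = 2 \cdot 1 = 2$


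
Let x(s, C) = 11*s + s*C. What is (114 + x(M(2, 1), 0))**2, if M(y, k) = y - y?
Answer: 12996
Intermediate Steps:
M(y, k) = 0
x(s, C) = 11*s + C*s
(114 + x(M(2, 1), 0))**2 = (114 + 0*(11 + 0))**2 = (114 + 0*11)**2 = (114 + 0)**2 = 114**2 = 12996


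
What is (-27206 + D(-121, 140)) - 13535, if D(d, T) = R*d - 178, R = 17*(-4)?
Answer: -32691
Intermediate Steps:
R = -68
D(d, T) = -178 - 68*d (D(d, T) = -68*d - 178 = -178 - 68*d)
(-27206 + D(-121, 140)) - 13535 = (-27206 + (-178 - 68*(-121))) - 13535 = (-27206 + (-178 + 8228)) - 13535 = (-27206 + 8050) - 13535 = -19156 - 13535 = -32691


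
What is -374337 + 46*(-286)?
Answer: -387493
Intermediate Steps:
-374337 + 46*(-286) = -374337 - 13156 = -387493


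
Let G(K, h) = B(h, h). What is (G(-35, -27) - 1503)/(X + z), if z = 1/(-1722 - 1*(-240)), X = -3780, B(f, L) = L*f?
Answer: 1147068/5601961 ≈ 0.20476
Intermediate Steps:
G(K, h) = h² (G(K, h) = h*h = h²)
z = -1/1482 (z = 1/(-1722 + 240) = 1/(-1482) = -1/1482 ≈ -0.00067476)
(G(-35, -27) - 1503)/(X + z) = ((-27)² - 1503)/(-3780 - 1/1482) = (729 - 1503)/(-5601961/1482) = -774*(-1482/5601961) = 1147068/5601961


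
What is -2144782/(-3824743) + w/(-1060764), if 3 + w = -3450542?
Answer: 15472555368383/4057149683652 ≈ 3.8137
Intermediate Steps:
w = -3450545 (w = -3 - 3450542 = -3450545)
-2144782/(-3824743) + w/(-1060764) = -2144782/(-3824743) - 3450545/(-1060764) = -2144782*(-1/3824743) - 3450545*(-1/1060764) = 2144782/3824743 + 3450545/1060764 = 15472555368383/4057149683652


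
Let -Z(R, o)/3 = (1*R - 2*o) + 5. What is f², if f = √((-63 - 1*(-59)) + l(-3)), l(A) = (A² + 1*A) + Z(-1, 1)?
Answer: -4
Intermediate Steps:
Z(R, o) = -15 - 3*R + 6*o (Z(R, o) = -3*((1*R - 2*o) + 5) = -3*((R - 2*o) + 5) = -3*(5 + R - 2*o) = -15 - 3*R + 6*o)
l(A) = -6 + A + A² (l(A) = (A² + 1*A) + (-15 - 3*(-1) + 6*1) = (A² + A) + (-15 + 3 + 6) = (A + A²) - 6 = -6 + A + A²)
f = 2*I (f = √((-63 - 1*(-59)) + (-6 - 3 + (-3)²)) = √((-63 + 59) + (-6 - 3 + 9)) = √(-4 + 0) = √(-4) = 2*I ≈ 2.0*I)
f² = (2*I)² = -4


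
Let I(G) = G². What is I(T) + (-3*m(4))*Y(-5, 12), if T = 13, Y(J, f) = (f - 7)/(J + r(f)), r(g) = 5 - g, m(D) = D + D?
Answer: 179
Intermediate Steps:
m(D) = 2*D
Y(J, f) = (-7 + f)/(5 + J - f) (Y(J, f) = (f - 7)/(J + (5 - f)) = (-7 + f)/(5 + J - f))
I(T) + (-3*m(4))*Y(-5, 12) = 13² + (-6*4)*((-7 + 12)/(5 - 5 - 1*12)) = 169 + (-3*8)*(5/(5 - 5 - 12)) = 169 - 24*5/(-12) = 169 - (-2)*5 = 169 - 24*(-5/12) = 169 + 10 = 179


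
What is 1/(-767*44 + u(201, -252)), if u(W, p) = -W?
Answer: -1/33949 ≈ -2.9456e-5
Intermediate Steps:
1/(-767*44 + u(201, -252)) = 1/(-767*44 - 1*201) = 1/(-33748 - 201) = 1/(-33949) = -1/33949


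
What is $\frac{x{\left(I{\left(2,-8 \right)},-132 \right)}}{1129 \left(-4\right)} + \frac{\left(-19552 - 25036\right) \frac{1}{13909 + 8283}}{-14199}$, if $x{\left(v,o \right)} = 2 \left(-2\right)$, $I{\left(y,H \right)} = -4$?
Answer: $\frac{91361015}{88938162708} \approx 0.0010272$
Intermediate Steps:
$x{\left(v,o \right)} = -4$
$\frac{x{\left(I{\left(2,-8 \right)},-132 \right)}}{1129 \left(-4\right)} + \frac{\left(-19552 - 25036\right) \frac{1}{13909 + 8283}}{-14199} = - \frac{4}{1129 \left(-4\right)} + \frac{\left(-19552 - 25036\right) \frac{1}{13909 + 8283}}{-14199} = - \frac{4}{-4516} + - \frac{44588}{22192} \left(- \frac{1}{14199}\right) = \left(-4\right) \left(- \frac{1}{4516}\right) + \left(-44588\right) \frac{1}{22192} \left(- \frac{1}{14199}\right) = \frac{1}{1129} - - \frac{11147}{78776052} = \frac{1}{1129} + \frac{11147}{78776052} = \frac{91361015}{88938162708}$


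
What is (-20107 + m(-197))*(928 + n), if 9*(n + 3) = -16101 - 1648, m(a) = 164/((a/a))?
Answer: 187942832/9 ≈ 2.0883e+7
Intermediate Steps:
m(a) = 164 (m(a) = 164/1 = 164*1 = 164)
n = -17776/9 (n = -3 + (-16101 - 1648)/9 = -3 + (⅑)*(-17749) = -3 - 17749/9 = -17776/9 ≈ -1975.1)
(-20107 + m(-197))*(928 + n) = (-20107 + 164)*(928 - 17776/9) = -19943*(-9424/9) = 187942832/9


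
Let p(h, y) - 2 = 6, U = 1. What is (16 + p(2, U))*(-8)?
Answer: -192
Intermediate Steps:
p(h, y) = 8 (p(h, y) = 2 + 6 = 8)
(16 + p(2, U))*(-8) = (16 + 8)*(-8) = 24*(-8) = -192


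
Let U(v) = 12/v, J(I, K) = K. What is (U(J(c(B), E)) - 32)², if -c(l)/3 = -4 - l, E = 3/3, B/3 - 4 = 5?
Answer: 400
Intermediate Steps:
B = 27 (B = 12 + 3*5 = 12 + 15 = 27)
E = 1 (E = 3*(⅓) = 1)
c(l) = 12 + 3*l (c(l) = -3*(-4 - l) = 12 + 3*l)
(U(J(c(B), E)) - 32)² = (12/1 - 32)² = (12*1 - 32)² = (12 - 32)² = (-20)² = 400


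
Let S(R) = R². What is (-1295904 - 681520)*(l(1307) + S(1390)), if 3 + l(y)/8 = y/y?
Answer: -3820549271616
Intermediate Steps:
l(y) = -16 (l(y) = -24 + 8*(y/y) = -24 + 8*1 = -24 + 8 = -16)
(-1295904 - 681520)*(l(1307) + S(1390)) = (-1295904 - 681520)*(-16 + 1390²) = -1977424*(-16 + 1932100) = -1977424*1932084 = -3820549271616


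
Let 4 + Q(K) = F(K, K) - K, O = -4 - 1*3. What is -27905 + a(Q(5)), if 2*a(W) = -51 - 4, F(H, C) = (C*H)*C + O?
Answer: -55865/2 ≈ -27933.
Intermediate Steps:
O = -7 (O = -4 - 3 = -7)
F(H, C) = -7 + H*C² (F(H, C) = (C*H)*C - 7 = H*C² - 7 = -7 + H*C²)
Q(K) = -11 + K³ - K (Q(K) = -4 + ((-7 + K*K²) - K) = -4 + ((-7 + K³) - K) = -4 + (-7 + K³ - K) = -11 + K³ - K)
a(W) = -55/2 (a(W) = (-51 - 4)/2 = (½)*(-55) = -55/2)
-27905 + a(Q(5)) = -27905 - 55/2 = -55865/2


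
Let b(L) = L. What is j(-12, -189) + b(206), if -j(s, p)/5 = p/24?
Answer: 1963/8 ≈ 245.38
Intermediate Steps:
j(s, p) = -5*p/24
j(-12, -189) + b(206) = -5/24*(-189) + 206 = 315/8 + 206 = 1963/8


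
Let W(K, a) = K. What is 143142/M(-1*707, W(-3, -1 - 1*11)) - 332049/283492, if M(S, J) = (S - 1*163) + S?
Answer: -41103253137/447066884 ≈ -91.940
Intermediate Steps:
M(S, J) = -163 + 2*S (M(S, J) = (S - 163) + S = (-163 + S) + S = -163 + 2*S)
143142/M(-1*707, W(-3, -1 - 1*11)) - 332049/283492 = 143142/(-163 + 2*(-1*707)) - 332049/283492 = 143142/(-163 + 2*(-707)) - 332049*1/283492 = 143142/(-163 - 1414) - 332049/283492 = 143142/(-1577) - 332049/283492 = 143142*(-1/1577) - 332049/283492 = -143142/1577 - 332049/283492 = -41103253137/447066884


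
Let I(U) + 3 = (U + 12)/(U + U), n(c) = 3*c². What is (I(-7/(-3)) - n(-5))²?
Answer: 1100401/196 ≈ 5614.3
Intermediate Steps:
I(U) = -3 + (12 + U)/(2*U) (I(U) = -3 + (U + 12)/(U + U) = -3 + (12 + U)/((2*U)) = -3 + (12 + U)*(1/(2*U)) = -3 + (12 + U)/(2*U))
(I(-7/(-3)) - n(-5))² = ((-5/2 + 6/((-7/(-3)))) - 3*(-5)²)² = ((-5/2 + 6/((-7*(-⅓)))) - 3*25)² = ((-5/2 + 6/(7/3)) - 1*75)² = ((-5/2 + 6*(3/7)) - 75)² = ((-5/2 + 18/7) - 75)² = (1/14 - 75)² = (-1049/14)² = 1100401/196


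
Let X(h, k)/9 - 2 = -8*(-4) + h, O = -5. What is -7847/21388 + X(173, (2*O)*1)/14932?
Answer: -9665695/39920702 ≈ -0.24212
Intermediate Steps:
X(h, k) = 306 + 9*h (X(h, k) = 18 + 9*(-8*(-4) + h) = 18 + 9*(32 + h) = 18 + (288 + 9*h) = 306 + 9*h)
-7847/21388 + X(173, (2*O)*1)/14932 = -7847/21388 + (306 + 9*173)/14932 = -7847*1/21388 + (306 + 1557)*(1/14932) = -7847/21388 + 1863*(1/14932) = -7847/21388 + 1863/14932 = -9665695/39920702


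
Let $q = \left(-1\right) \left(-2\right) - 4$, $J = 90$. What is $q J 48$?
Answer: $-8640$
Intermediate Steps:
$q = -2$ ($q = 2 - 4 = -2$)
$q J 48 = \left(-2\right) 90 \cdot 48 = \left(-180\right) 48 = -8640$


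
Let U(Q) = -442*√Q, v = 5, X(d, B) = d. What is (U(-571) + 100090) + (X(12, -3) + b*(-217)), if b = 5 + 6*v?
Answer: 92507 - 442*I*√571 ≈ 92507.0 - 10562.0*I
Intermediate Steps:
b = 35 (b = 5 + 6*5 = 5 + 30 = 35)
(U(-571) + 100090) + (X(12, -3) + b*(-217)) = (-442*I*√571 + 100090) + (12 + 35*(-217)) = (-442*I*√571 + 100090) + (12 - 7595) = (-442*I*√571 + 100090) - 7583 = (100090 - 442*I*√571) - 7583 = 92507 - 442*I*√571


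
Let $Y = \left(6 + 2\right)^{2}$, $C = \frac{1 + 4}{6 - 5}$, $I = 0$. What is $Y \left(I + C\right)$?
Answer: $320$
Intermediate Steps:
$C = 5$ ($C = \frac{5}{1} = 5 \cdot 1 = 5$)
$Y = 64$ ($Y = 8^{2} = 64$)
$Y \left(I + C\right) = 64 \left(0 + 5\right) = 64 \cdot 5 = 320$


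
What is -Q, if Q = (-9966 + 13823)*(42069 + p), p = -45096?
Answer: 11675139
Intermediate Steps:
Q = -11675139 (Q = (-9966 + 13823)*(42069 - 45096) = 3857*(-3027) = -11675139)
-Q = -1*(-11675139) = 11675139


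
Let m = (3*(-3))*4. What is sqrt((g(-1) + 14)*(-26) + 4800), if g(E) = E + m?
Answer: sqrt(5398) ≈ 73.471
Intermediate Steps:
m = -36 (m = -9*4 = -36)
g(E) = -36 + E (g(E) = E - 36 = -36 + E)
sqrt((g(-1) + 14)*(-26) + 4800) = sqrt(((-36 - 1) + 14)*(-26) + 4800) = sqrt((-37 + 14)*(-26) + 4800) = sqrt(-23*(-26) + 4800) = sqrt(598 + 4800) = sqrt(5398)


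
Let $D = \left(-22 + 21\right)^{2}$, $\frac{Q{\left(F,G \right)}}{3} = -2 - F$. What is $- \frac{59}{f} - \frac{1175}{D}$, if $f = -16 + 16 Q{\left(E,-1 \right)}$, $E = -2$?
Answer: $- \frac{18741}{16} \approx -1171.3$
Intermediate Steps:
$Q{\left(F,G \right)} = -6 - 3 F$ ($Q{\left(F,G \right)} = 3 \left(-2 - F\right) = -6 - 3 F$)
$D = 1$ ($D = \left(-1\right)^{2} = 1$)
$f = -16$ ($f = -16 + 16 \left(-6 - -6\right) = -16 + 16 \left(-6 + 6\right) = -16 + 16 \cdot 0 = -16 + 0 = -16$)
$- \frac{59}{f} - \frac{1175}{D} = - \frac{59}{-16} - \frac{1175}{1} = \left(-59\right) \left(- \frac{1}{16}\right) - 1175 = \frac{59}{16} - 1175 = - \frac{18741}{16}$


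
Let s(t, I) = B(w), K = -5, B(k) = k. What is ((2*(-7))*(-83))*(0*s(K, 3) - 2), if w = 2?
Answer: -2324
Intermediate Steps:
s(t, I) = 2
((2*(-7))*(-83))*(0*s(K, 3) - 2) = ((2*(-7))*(-83))*(0*2 - 2) = (-14*(-83))*(0 - 2) = 1162*(-2) = -2324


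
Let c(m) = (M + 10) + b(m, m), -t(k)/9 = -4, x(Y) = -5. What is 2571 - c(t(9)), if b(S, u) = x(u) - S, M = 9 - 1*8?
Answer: 2601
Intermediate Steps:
M = 1 (M = 9 - 8 = 1)
t(k) = 36 (t(k) = -9*(-4) = 36)
b(S, u) = -5 - S
c(m) = 6 - m (c(m) = (1 + 10) + (-5 - m) = 11 + (-5 - m) = 6 - m)
2571 - c(t(9)) = 2571 - (6 - 1*36) = 2571 - (6 - 36) = 2571 - 1*(-30) = 2571 + 30 = 2601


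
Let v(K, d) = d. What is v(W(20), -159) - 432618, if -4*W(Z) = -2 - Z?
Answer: -432777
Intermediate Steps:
W(Z) = 1/2 + Z/4 (W(Z) = -(-2 - Z)/4 = 1/2 + Z/4)
v(W(20), -159) - 432618 = -159 - 432618 = -432777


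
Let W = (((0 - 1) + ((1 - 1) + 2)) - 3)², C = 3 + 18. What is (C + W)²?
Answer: 625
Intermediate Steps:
C = 21
W = 4 (W = ((-1 + (0 + 2)) - 3)² = ((-1 + 2) - 3)² = (1 - 3)² = (-2)² = 4)
(C + W)² = (21 + 4)² = 25² = 625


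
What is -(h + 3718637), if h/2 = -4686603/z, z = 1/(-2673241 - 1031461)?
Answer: -34724938733249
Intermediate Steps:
z = -1/3704702 (z = 1/(-3704702) = -1/3704702 ≈ -2.6993e-7)
h = 34724935014612 (h = 2*(-4686603/(-1/3704702)) = 2*(-4686603*(-3704702)) = 2*17362467507306 = 34724935014612)
-(h + 3718637) = -(34724935014612 + 3718637) = -1*34724938733249 = -34724938733249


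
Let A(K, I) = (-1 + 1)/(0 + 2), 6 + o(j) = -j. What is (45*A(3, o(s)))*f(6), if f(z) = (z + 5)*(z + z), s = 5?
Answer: 0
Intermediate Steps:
o(j) = -6 - j
f(z) = 2*z*(5 + z) (f(z) = (5 + z)*(2*z) = 2*z*(5 + z))
A(K, I) = 0 (A(K, I) = 0/2 = 0*(½) = 0)
(45*A(3, o(s)))*f(6) = (45*0)*(2*6*(5 + 6)) = 0*(2*6*11) = 0*132 = 0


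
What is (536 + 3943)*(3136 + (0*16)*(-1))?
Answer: 14046144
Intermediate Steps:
(536 + 3943)*(3136 + (0*16)*(-1)) = 4479*(3136 + 0*(-1)) = 4479*(3136 + 0) = 4479*3136 = 14046144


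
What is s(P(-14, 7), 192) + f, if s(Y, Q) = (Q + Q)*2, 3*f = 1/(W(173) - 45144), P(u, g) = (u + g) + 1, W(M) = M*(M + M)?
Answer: 33901057/44142 ≈ 768.00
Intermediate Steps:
W(M) = 2*M**2 (W(M) = M*(2*M) = 2*M**2)
P(u, g) = 1 + g + u (P(u, g) = (g + u) + 1 = 1 + g + u)
f = 1/44142 (f = 1/(3*(2*173**2 - 45144)) = 1/(3*(2*29929 - 45144)) = 1/(3*(59858 - 45144)) = (1/3)/14714 = (1/3)*(1/14714) = 1/44142 ≈ 2.2654e-5)
s(Y, Q) = 4*Q (s(Y, Q) = (2*Q)*2 = 4*Q)
s(P(-14, 7), 192) + f = 4*192 + 1/44142 = 768 + 1/44142 = 33901057/44142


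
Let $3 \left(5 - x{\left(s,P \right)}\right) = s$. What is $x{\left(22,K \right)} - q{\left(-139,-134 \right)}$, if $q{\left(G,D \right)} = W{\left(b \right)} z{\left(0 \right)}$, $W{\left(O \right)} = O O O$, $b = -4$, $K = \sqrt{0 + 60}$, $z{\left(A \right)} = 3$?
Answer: $\frac{569}{3} \approx 189.67$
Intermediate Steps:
$K = 2 \sqrt{15}$ ($K = \sqrt{60} = 2 \sqrt{15} \approx 7.746$)
$W{\left(O \right)} = O^{3}$ ($W{\left(O \right)} = O^{2} O = O^{3}$)
$x{\left(s,P \right)} = 5 - \frac{s}{3}$
$q{\left(G,D \right)} = -192$ ($q{\left(G,D \right)} = \left(-4\right)^{3} \cdot 3 = \left(-64\right) 3 = -192$)
$x{\left(22,K \right)} - q{\left(-139,-134 \right)} = \left(5 - \frac{22}{3}\right) - -192 = \left(5 - \frac{22}{3}\right) + 192 = - \frac{7}{3} + 192 = \frac{569}{3}$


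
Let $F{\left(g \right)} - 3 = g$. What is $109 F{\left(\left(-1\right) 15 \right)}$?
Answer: $-1308$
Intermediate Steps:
$F{\left(g \right)} = 3 + g$
$109 F{\left(\left(-1\right) 15 \right)} = 109 \left(3 - 15\right) = 109 \left(-12\right) = -1308$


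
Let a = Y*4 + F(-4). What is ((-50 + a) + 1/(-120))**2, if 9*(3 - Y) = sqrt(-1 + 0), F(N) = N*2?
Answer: 274307369/129600 + 5521*I/135 ≈ 2116.6 + 40.896*I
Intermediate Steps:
F(N) = 2*N
Y = 3 - I/9 (Y = 3 - sqrt(-1 + 0)/9 = 3 - I/9 ≈ 3.0 - 0.11111*I)
a = 4 - 4*I/9 (a = (3 - I/9)*4 + 2*(-4) = (12 - 4*I/9) - 8 = 4 - 4*I/9 ≈ 4.0 - 0.44444*I)
((-50 + a) + 1/(-120))**2 = ((-50 + (4 - 4*I/9)) + 1/(-120))**2 = ((-46 - 4*I/9) - 1/120)**2 = (-5521/120 - 4*I/9)**2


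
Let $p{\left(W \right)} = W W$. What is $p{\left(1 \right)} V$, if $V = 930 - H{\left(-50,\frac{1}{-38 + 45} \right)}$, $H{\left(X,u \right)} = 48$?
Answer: $882$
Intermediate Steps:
$p{\left(W \right)} = W^{2}$
$V = 882$ ($V = 930 - 48 = 882$)
$p{\left(1 \right)} V = 1^{2} \cdot 882 = 1 \cdot 882 = 882$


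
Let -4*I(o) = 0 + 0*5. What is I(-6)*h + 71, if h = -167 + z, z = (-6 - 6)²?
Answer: 71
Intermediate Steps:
z = 144 (z = (-12)² = 144)
I(o) = 0 (I(o) = -(0 + 0*5)/4 = -(0 + 0)/4 = -¼*0 = 0)
h = -23 (h = -167 + 144 = -23)
I(-6)*h + 71 = 0*(-23) + 71 = 0 + 71 = 71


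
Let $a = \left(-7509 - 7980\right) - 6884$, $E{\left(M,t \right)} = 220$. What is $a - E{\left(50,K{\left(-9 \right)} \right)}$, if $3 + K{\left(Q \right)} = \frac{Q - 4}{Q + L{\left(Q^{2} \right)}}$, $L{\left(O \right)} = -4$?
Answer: $-22593$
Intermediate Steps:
$K{\left(Q \right)} = -2$ ($K{\left(Q \right)} = -3 + \frac{Q - 4}{Q - 4} = -3 + \frac{-4 + Q}{-4 + Q} = -3 + 1 = -2$)
$a = -22373$ ($a = -15489 - 6884 = -22373$)
$a - E{\left(50,K{\left(-9 \right)} \right)} = -22373 - 220 = -22593$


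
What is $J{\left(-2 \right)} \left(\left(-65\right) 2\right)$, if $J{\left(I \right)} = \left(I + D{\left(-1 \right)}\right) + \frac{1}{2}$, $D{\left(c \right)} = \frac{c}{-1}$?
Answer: $65$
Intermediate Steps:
$D{\left(c \right)} = - c$ ($D{\left(c \right)} = c \left(-1\right) = - c$)
$J{\left(I \right)} = \frac{3}{2} + I$ ($J{\left(I \right)} = \left(I - -1\right) + \frac{1}{2} = \left(I + 1\right) + \frac{1}{2} = \left(1 + I\right) + \frac{1}{2} = \frac{3}{2} + I$)
$J{\left(-2 \right)} \left(\left(-65\right) 2\right) = \left(\frac{3}{2} - 2\right) \left(\left(-65\right) 2\right) = \left(- \frac{1}{2}\right) \left(-130\right) = 65$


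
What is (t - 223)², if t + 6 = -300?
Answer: 279841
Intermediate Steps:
t = -306 (t = -6 - 300 = -306)
(t - 223)² = (-306 - 223)² = (-529)² = 279841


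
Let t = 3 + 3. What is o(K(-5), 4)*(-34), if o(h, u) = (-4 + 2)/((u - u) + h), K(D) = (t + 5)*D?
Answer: -68/55 ≈ -1.2364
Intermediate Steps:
t = 6
K(D) = 11*D (K(D) = (6 + 5)*D = 11*D)
o(h, u) = -2/h (o(h, u) = -2/(0 + h) = -2/h)
o(K(-5), 4)*(-34) = -2/(11*(-5))*(-34) = -2/(-55)*(-34) = -2*(-1/55)*(-34) = (2/55)*(-34) = -68/55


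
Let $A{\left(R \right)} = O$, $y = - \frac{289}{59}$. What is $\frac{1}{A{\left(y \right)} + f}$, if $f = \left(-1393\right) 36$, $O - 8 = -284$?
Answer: $- \frac{1}{50424} \approx -1.9832 \cdot 10^{-5}$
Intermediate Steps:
$O = -276$ ($O = 8 - 284 = -276$)
$y = - \frac{289}{59}$ ($y = \left(-289\right) \frac{1}{59} = - \frac{289}{59} \approx -4.8983$)
$A{\left(R \right)} = -276$
$f = -50148$
$\frac{1}{A{\left(y \right)} + f} = \frac{1}{-276 - 50148} = \frac{1}{-50424} = - \frac{1}{50424}$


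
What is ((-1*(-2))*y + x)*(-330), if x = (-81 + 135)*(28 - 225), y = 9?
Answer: 3504600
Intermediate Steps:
x = -10638 (x = 54*(-197) = -10638)
((-1*(-2))*y + x)*(-330) = (-1*(-2)*9 - 10638)*(-330) = (2*9 - 10638)*(-330) = (18 - 10638)*(-330) = -10620*(-330) = 3504600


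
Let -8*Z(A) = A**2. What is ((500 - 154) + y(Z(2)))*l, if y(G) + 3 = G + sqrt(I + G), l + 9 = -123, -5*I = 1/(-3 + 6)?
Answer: -45210 - 22*I*sqrt(510)/5 ≈ -45210.0 - 99.366*I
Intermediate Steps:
I = -1/15 (I = -1/(5*(-3 + 6)) = -1/5/3 = -1/5*1/3 = -1/15 ≈ -0.066667)
l = -132 (l = -9 - 123 = -132)
Z(A) = -A**2/8
y(G) = -3 + G + sqrt(-1/15 + G) (y(G) = -3 + (G + sqrt(-1/15 + G)) = -3 + G + sqrt(-1/15 + G))
((500 - 154) + y(Z(2)))*l = ((500 - 154) + (-3 - 1/8*2**2 + sqrt(-15 + 225*(-1/8*2**2))/15))*(-132) = (346 + (-3 - 1/8*4 + sqrt(-15 + 225*(-1/8*4))/15))*(-132) = (346 + (-3 - 1/2 + sqrt(-15 + 225*(-1/2))/15))*(-132) = (346 + (-3 - 1/2 + sqrt(-15 - 225/2)/15))*(-132) = (346 + (-3 - 1/2 + sqrt(-255/2)/15))*(-132) = (346 + (-3 - 1/2 + (I*sqrt(510)/2)/15))*(-132) = (346 + (-3 - 1/2 + I*sqrt(510)/30))*(-132) = (346 + (-7/2 + I*sqrt(510)/30))*(-132) = (685/2 + I*sqrt(510)/30)*(-132) = -45210 - 22*I*sqrt(510)/5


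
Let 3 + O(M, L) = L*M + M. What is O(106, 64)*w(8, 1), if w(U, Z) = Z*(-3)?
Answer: -20661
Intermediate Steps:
O(M, L) = -3 + M + L*M (O(M, L) = -3 + (L*M + M) = -3 + (M + L*M) = -3 + M + L*M)
w(U, Z) = -3*Z
O(106, 64)*w(8, 1) = (-3 + 106 + 64*106)*(-3*1) = (-3 + 106 + 6784)*(-3) = 6887*(-3) = -20661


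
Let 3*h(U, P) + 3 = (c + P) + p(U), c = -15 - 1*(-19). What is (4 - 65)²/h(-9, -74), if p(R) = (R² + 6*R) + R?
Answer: -11163/55 ≈ -202.96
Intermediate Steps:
p(R) = R² + 7*R
c = 4 (c = -15 + 19 = 4)
h(U, P) = ⅓ + P/3 + U*(7 + U)/3 (h(U, P) = -1 + ((4 + P) + U*(7 + U))/3 = -1 + (4 + P + U*(7 + U))/3 = -1 + (4/3 + P/3 + U*(7 + U)/3) = ⅓ + P/3 + U*(7 + U)/3)
(4 - 65)²/h(-9, -74) = (4 - 65)²/(⅓ + (⅓)*(-74) + (⅓)*(-9)*(7 - 9)) = (-61)²/(⅓ - 74/3 + (⅓)*(-9)*(-2)) = 3721/(⅓ - 74/3 + 6) = 3721/(-55/3) = 3721*(-3/55) = -11163/55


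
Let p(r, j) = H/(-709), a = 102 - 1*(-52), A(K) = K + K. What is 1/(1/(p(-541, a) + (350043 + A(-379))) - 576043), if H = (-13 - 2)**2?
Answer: -247642840/142652924481411 ≈ -1.7360e-6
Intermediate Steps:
H = 225 (H = (-15)**2 = 225)
A(K) = 2*K
a = 154 (a = 102 + 52 = 154)
p(r, j) = -225/709 (p(r, j) = 225/(-709) = 225*(-1/709) = -225/709)
1/(1/(p(-541, a) + (350043 + A(-379))) - 576043) = 1/(1/(-225/709 + (350043 + 2*(-379))) - 576043) = 1/(1/(-225/709 + (350043 - 758)) - 576043) = 1/(1/(-225/709 + 349285) - 576043) = 1/(1/(247642840/709) - 576043) = 1/(709/247642840 - 576043) = 1/(-142652924481411/247642840) = -247642840/142652924481411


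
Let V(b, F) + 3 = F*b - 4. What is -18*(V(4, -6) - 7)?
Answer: 684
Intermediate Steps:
V(b, F) = -7 + F*b (V(b, F) = -3 + (F*b - 4) = -3 + (-4 + F*b) = -7 + F*b)
-18*(V(4, -6) - 7) = -18*((-7 - 6*4) - 7) = -18*((-7 - 24) - 7) = -18*(-31 - 7) = -18*(-38) = 684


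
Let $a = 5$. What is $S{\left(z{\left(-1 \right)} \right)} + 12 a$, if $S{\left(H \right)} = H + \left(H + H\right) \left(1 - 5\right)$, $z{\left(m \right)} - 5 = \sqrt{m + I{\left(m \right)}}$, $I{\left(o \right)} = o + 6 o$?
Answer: $25 - 14 i \sqrt{2} \approx 25.0 - 19.799 i$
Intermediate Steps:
$I{\left(o \right)} = 7 o$
$z{\left(m \right)} = 5 + 2 \sqrt{2} \sqrt{m}$ ($z{\left(m \right)} = 5 + \sqrt{m + 7 m} = 5 + \sqrt{8 m} = 5 + 2 \sqrt{2} \sqrt{m}$)
$S{\left(H \right)} = - 7 H$ ($S{\left(H \right)} = H + 2 H \left(-4\right) = H - 8 H = - 7 H$)
$S{\left(z{\left(-1 \right)} \right)} + 12 a = - 7 \left(5 + 2 \sqrt{2} \sqrt{-1}\right) + 12 \cdot 5 = - 7 \left(5 + 2 \sqrt{2} i\right) + 60 = - 7 \left(5 + 2 i \sqrt{2}\right) + 60 = \left(-35 - 14 i \sqrt{2}\right) + 60 = 25 - 14 i \sqrt{2}$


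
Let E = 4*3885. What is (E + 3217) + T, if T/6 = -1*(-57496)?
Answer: 363733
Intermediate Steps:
E = 15540
T = 344976 (T = 6*(-1*(-57496)) = 6*57496 = 344976)
(E + 3217) + T = (15540 + 3217) + 344976 = 18757 + 344976 = 363733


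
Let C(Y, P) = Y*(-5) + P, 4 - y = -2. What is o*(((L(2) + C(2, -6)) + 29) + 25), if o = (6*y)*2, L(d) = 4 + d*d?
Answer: 3312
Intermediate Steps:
y = 6 (y = 4 - 1*(-2) = 4 + 2 = 6)
C(Y, P) = P - 5*Y (C(Y, P) = -5*Y + P = P - 5*Y)
L(d) = 4 + d²
o = 72 (o = (6*6)*2 = 36*2 = 72)
o*(((L(2) + C(2, -6)) + 29) + 25) = 72*((((4 + 2²) + (-6 - 5*2)) + 29) + 25) = 72*((((4 + 4) + (-6 - 10)) + 29) + 25) = 72*(((8 - 16) + 29) + 25) = 72*((-8 + 29) + 25) = 72*(21 + 25) = 72*46 = 3312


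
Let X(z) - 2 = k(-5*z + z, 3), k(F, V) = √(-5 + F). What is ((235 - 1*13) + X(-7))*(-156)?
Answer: -34944 - 156*√23 ≈ -35692.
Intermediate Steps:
X(z) = 2 + √(-5 - 4*z) (X(z) = 2 + √(-5 + (-5*z + z)) = 2 + √(-5 - 4*z))
((235 - 1*13) + X(-7))*(-156) = ((235 - 1*13) + (2 + √(-5 - 4*(-7))))*(-156) = ((235 - 13) + (2 + √(-5 + 28)))*(-156) = (222 + (2 + √23))*(-156) = (224 + √23)*(-156) = -34944 - 156*√23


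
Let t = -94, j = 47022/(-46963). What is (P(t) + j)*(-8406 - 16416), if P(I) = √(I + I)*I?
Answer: 166740012/6709 + 4666536*I*√47 ≈ 24853.0 + 3.1992e+7*I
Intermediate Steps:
j = -47022/46963 (j = 47022*(-1/46963) = -47022/46963 ≈ -1.0013)
P(I) = √2*I^(3/2) (P(I) = √(2*I)*I = (√2*√I)*I = √2*I^(3/2))
(P(t) + j)*(-8406 - 16416) = (√2*(-94)^(3/2) - 47022/46963)*(-8406 - 16416) = (√2*(-94*I*√94) - 47022/46963)*(-24822) = (-188*I*√47 - 47022/46963)*(-24822) = (-47022/46963 - 188*I*√47)*(-24822) = 166740012/6709 + 4666536*I*√47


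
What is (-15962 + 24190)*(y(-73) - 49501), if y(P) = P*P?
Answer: -363447216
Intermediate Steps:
y(P) = P²
(-15962 + 24190)*(y(-73) - 49501) = (-15962 + 24190)*((-73)² - 49501) = 8228*(5329 - 49501) = 8228*(-44172) = -363447216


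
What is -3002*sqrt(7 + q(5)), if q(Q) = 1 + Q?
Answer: -3002*sqrt(13) ≈ -10824.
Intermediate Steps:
-3002*sqrt(7 + q(5)) = -3002*sqrt(7 + (1 + 5)) = -3002*sqrt(7 + 6) = -3002*sqrt(13)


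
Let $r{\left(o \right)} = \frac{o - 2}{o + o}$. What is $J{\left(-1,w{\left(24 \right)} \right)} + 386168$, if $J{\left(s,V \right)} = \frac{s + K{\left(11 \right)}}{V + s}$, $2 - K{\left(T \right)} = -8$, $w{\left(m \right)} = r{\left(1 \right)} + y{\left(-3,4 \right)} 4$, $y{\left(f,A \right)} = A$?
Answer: $\frac{11198890}{29} \approx 3.8617 \cdot 10^{5}$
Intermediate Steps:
$r{\left(o \right)} = \frac{-2 + o}{2 o}$
$w{\left(m \right)} = \frac{31}{2}$ ($w{\left(m \right)} = \frac{-2 + 1}{2 \cdot 1} + 4 \cdot 4 = \frac{1}{2} \cdot 1 \left(-1\right) + 16 = - \frac{1}{2} + 16 = \frac{31}{2}$)
$K{\left(T \right)} = 10$ ($K{\left(T \right)} = 2 - -8 = 2 + 8 = 10$)
$J{\left(s,V \right)} = \frac{10 + s}{V + s}$ ($J{\left(s,V \right)} = \frac{s + 10}{V + s} = \frac{10 + s}{V + s}$)
$J{\left(-1,w{\left(24 \right)} \right)} + 386168 = \frac{10 - 1}{\frac{31}{2} - 1} + 386168 = \frac{1}{\frac{29}{2}} \cdot 9 + 386168 = \frac{2}{29} \cdot 9 + 386168 = \frac{18}{29} + 386168 = \frac{11198890}{29}$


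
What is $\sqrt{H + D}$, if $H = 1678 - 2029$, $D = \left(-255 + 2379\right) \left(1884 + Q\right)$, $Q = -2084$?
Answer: $3 i \sqrt{47239} \approx 652.04 i$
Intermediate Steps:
$D = -424800$ ($D = \left(-255 + 2379\right) \left(1884 - 2084\right) = 2124 \left(-200\right) = -424800$)
$H = -351$ ($H = 1678 - 2029 = -351$)
$\sqrt{H + D} = \sqrt{-351 - 424800} = \sqrt{-425151} = 3 i \sqrt{47239}$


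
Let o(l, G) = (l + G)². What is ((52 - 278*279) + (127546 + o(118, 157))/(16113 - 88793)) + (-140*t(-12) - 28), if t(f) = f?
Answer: -5513562611/72680 ≈ -75861.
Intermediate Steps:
o(l, G) = (G + l)²
((52 - 278*279) + (127546 + o(118, 157))/(16113 - 88793)) + (-140*t(-12) - 28) = ((52 - 278*279) + (127546 + (157 + 118)²)/(16113 - 88793)) + (-140*(-12) - 28) = ((52 - 77562) + (127546 + 275²)/(-72680)) + (1680 - 28) = (-77510 + (127546 + 75625)*(-1/72680)) + 1652 = (-77510 + 203171*(-1/72680)) + 1652 = (-77510 - 203171/72680) + 1652 = -5633629971/72680 + 1652 = -5513562611/72680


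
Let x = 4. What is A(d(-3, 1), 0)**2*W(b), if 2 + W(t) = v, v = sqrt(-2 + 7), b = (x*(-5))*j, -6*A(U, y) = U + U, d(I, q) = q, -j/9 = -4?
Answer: -2/9 + sqrt(5)/9 ≈ 0.026230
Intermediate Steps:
j = 36 (j = -9*(-4) = 36)
A(U, y) = -U/3 (A(U, y) = -(U + U)/6 = -U/3)
b = -720 (b = (4*(-5))*36 = -20*36 = -720)
v = sqrt(5) ≈ 2.2361
W(t) = -2 + sqrt(5)
A(d(-3, 1), 0)**2*W(b) = (-1/3*1)**2*(-2 + sqrt(5)) = (-1/3)**2*(-2 + sqrt(5)) = (-2 + sqrt(5))/9 = -2/9 + sqrt(5)/9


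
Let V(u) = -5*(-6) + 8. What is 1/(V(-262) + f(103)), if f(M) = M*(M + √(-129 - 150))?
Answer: 1183/12924280 - 103*I*√31/38772840 ≈ 9.1533e-5 - 1.4791e-5*I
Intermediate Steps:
V(u) = 38 (V(u) = 30 + 8 = 38)
f(M) = M*(M + 3*I*√31) (f(M) = M*(M + √(-279)) = M*(M + 3*I*√31))
1/(V(-262) + f(103)) = 1/(38 + 103*(103 + 3*I*√31)) = 1/(38 + (10609 + 309*I*√31)) = 1/(10647 + 309*I*√31)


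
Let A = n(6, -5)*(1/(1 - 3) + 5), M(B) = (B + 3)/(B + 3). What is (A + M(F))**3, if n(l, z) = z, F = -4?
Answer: -79507/8 ≈ -9938.4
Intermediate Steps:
M(B) = 1 (M(B) = (3 + B)/(3 + B) = 1)
A = -45/2 (A = -5*(1/(1 - 3) + 5) = -5*(1/(-2) + 5) = -5*(-1/2 + 5) = -5*9/2 = -45/2 ≈ -22.500)
(A + M(F))**3 = (-45/2 + 1)**3 = (-43/2)**3 = -79507/8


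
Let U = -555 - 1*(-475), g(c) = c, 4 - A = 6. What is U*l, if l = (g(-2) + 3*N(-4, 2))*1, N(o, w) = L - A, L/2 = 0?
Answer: -320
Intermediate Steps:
A = -2 (A = 4 - 1*6 = 4 - 6 = -2)
L = 0 (L = 2*0 = 0)
N(o, w) = 2 (N(o, w) = 0 - 1*(-2) = 0 + 2 = 2)
l = 4 (l = (-2 + 3*2)*1 = (-2 + 6)*1 = 4*1 = 4)
U = -80 (U = -555 + 475 = -80)
U*l = -80*4 = -320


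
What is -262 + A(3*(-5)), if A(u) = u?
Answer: -277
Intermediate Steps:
-262 + A(3*(-5)) = -262 + 3*(-5) = -262 - 15 = -277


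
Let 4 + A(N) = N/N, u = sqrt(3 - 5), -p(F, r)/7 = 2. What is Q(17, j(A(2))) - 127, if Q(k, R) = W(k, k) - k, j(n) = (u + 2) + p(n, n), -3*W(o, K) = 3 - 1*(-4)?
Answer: -439/3 ≈ -146.33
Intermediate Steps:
W(o, K) = -7/3 (W(o, K) = -(3 - 1*(-4))/3 = -(3 + 4)/3 = -1/3*7 = -7/3)
p(F, r) = -14 (p(F, r) = -7*2 = -14)
u = I*sqrt(2) (u = sqrt(-2) = I*sqrt(2) ≈ 1.4142*I)
A(N) = -3 (A(N) = -4 + N/N = -4 + 1 = -3)
j(n) = -12 + I*sqrt(2) (j(n) = (I*sqrt(2) + 2) - 14 = (2 + I*sqrt(2)) - 14 = -12 + I*sqrt(2))
Q(k, R) = -7/3 - k
Q(17, j(A(2))) - 127 = (-7/3 - 1*17) - 127 = (-7/3 - 17) - 127 = -58/3 - 127 = -439/3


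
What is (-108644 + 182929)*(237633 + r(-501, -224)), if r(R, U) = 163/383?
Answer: 6760945424570/383 ≈ 1.7653e+10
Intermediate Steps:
r(R, U) = 163/383 (r(R, U) = 163*(1/383) = 163/383)
(-108644 + 182929)*(237633 + r(-501, -224)) = (-108644 + 182929)*(237633 + 163/383) = 74285*(91013602/383) = 6760945424570/383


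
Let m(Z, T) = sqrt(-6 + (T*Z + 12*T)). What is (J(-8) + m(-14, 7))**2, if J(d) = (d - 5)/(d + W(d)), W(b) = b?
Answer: -4951/256 + 13*I*sqrt(5)/4 ≈ -19.34 + 7.2672*I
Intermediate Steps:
m(Z, T) = sqrt(-6 + 12*T + T*Z) (m(Z, T) = sqrt(-6 + (12*T + T*Z)) = sqrt(-6 + 12*T + T*Z))
J(d) = (-5 + d)/(2*d) (J(d) = (d - 5)/(d + d) = (-5 + d)/((2*d)) = (-5 + d)*(1/(2*d)) = (-5 + d)/(2*d))
(J(-8) + m(-14, 7))**2 = ((1/2)*(-5 - 8)/(-8) + sqrt(-6 + 12*7 + 7*(-14)))**2 = ((1/2)*(-1/8)*(-13) + sqrt(-6 + 84 - 98))**2 = (13/16 + sqrt(-20))**2 = (13/16 + 2*I*sqrt(5))**2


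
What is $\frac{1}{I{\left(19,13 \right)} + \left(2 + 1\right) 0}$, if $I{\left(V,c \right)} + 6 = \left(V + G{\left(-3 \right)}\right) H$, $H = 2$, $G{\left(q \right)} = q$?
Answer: $\frac{1}{26} \approx 0.038462$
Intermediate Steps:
$I{\left(V,c \right)} = -12 + 2 V$ ($I{\left(V,c \right)} = -6 + \left(V - 3\right) 2 = -6 + \left(-3 + V\right) 2 = -6 + \left(-6 + 2 V\right) = -12 + 2 V$)
$\frac{1}{I{\left(19,13 \right)} + \left(2 + 1\right) 0} = \frac{1}{\left(-12 + 2 \cdot 19\right) + \left(2 + 1\right) 0} = \frac{1}{\left(-12 + 38\right) + 3 \cdot 0} = \frac{1}{26 + 0} = \frac{1}{26}$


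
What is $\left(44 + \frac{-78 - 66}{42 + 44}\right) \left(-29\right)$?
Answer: $- \frac{52780}{43} \approx -1227.4$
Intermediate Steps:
$\left(44 + \frac{-78 - 66}{42 + 44}\right) \left(-29\right) = \left(44 - \frac{144}{86}\right) \left(-29\right) = \left(44 - \frac{72}{43}\right) \left(-29\right) = \frac{1820}{43} \left(-29\right) = - \frac{52780}{43}$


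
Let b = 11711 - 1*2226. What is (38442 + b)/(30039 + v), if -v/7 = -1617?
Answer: 47927/41358 ≈ 1.1588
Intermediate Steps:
v = 11319 (v = -7*(-1617) = 11319)
b = 9485 (b = 11711 - 2226 = 9485)
(38442 + b)/(30039 + v) = (38442 + 9485)/(30039 + 11319) = 47927/41358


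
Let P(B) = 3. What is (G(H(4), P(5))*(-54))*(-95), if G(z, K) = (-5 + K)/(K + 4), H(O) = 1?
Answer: -10260/7 ≈ -1465.7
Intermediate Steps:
G(z, K) = (-5 + K)/(4 + K)
(G(H(4), P(5))*(-54))*(-95) = (((-5 + 3)/(4 + 3))*(-54))*(-95) = ((-2/7)*(-54))*(-95) = (((1/7)*(-2))*(-54))*(-95) = -2/7*(-54)*(-95) = (108/7)*(-95) = -10260/7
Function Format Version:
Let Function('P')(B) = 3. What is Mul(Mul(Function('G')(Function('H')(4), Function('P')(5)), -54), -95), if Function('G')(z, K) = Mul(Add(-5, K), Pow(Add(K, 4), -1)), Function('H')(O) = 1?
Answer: Rational(-10260, 7) ≈ -1465.7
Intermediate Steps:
Function('G')(z, K) = Mul(Pow(Add(4, K), -1), Add(-5, K)) (Function('G')(z, K) = Mul(Add(-5, K), Pow(Add(4, K), -1)) = Mul(Pow(Add(4, K), -1), Add(-5, K)))
Mul(Mul(Function('G')(Function('H')(4), Function('P')(5)), -54), -95) = Mul(Mul(Mul(Pow(Add(4, 3), -1), Add(-5, 3)), -54), -95) = Mul(Mul(Mul(Pow(7, -1), -2), -54), -95) = Mul(Mul(Mul(Rational(1, 7), -2), -54), -95) = Mul(Mul(Rational(-2, 7), -54), -95) = Mul(Rational(108, 7), -95) = Rational(-10260, 7)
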